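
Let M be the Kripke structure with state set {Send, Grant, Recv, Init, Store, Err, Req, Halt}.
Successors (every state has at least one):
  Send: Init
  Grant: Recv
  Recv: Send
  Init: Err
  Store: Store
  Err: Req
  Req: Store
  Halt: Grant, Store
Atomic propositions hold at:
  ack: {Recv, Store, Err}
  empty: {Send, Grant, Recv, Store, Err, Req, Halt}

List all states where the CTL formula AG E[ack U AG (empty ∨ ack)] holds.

Sat(empty ∨ ack) = {Send, Grant, Recv, Store, Err, Req, Halt}
AG (empty ∨ ack): greatest fixpoint, start Z0 = {Send, Grant, Recv, Store, Err, Req, Halt}, keep only states in Sat with every successor in Z. Z1 = {Grant, Recv, Store, Err, Req, Halt}; Z2 = {Grant, Store, Err, Req, Halt}; Z3 = {Store, Err, Req, Halt}; Z4 = {Store, Err, Req}; fixed.
Sat(AG (empty ∨ ack)) = {Store, Err, Req}
E[ack U AG (empty ∨ ack)]: least fixpoint, start Z0 = Sat(AG (empty ∨ ack)) = {Store, Err, Req}, add states in Sat(ack) with some successor in Z. Already a fixed point.
Sat(E[ack U AG (empty ∨ ack)]) = {Store, Err, Req}
AG E[ack U AG (empty ∨ ack)]: greatest fixpoint, start Z0 = {Store, Err, Req}, keep only states in Sat with every successor in Z. Already a fixed point.
Sat(AG E[ack U AG (empty ∨ ack)]) = {Store, Err, Req}

{Store, Err, Req}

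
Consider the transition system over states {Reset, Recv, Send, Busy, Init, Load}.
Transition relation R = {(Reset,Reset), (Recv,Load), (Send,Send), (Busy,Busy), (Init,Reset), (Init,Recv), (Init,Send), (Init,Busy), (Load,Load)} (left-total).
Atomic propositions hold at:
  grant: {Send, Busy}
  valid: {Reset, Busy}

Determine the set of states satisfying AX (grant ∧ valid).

{Busy}

Sat(grant ∧ valid) = {Busy}
Sat(AX (grant ∧ valid)) = {s : every successor in {Busy}} = {Busy}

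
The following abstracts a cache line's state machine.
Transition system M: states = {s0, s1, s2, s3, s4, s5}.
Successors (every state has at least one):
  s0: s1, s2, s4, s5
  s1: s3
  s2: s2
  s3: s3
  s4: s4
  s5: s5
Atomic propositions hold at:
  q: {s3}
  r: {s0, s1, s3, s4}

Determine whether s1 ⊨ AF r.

AF r: least fixpoint, start Z0 = {s0, s1, s3, s4}, add states with every successor in Z. Already a fixed point.
Sat(AF r) = {s0, s1, s3, s4}
s1 ∈ Sat(AF r) = {s0, s1, s3, s4}, so the formula holds at s1.

Yes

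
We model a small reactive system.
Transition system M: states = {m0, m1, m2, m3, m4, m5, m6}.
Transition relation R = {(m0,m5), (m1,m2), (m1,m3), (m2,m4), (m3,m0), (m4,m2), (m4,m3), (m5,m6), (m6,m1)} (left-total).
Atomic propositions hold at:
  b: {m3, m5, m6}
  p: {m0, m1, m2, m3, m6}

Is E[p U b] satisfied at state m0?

E[p U b]: least fixpoint, start Z0 = Sat(b) = {m3, m5, m6}, add states in Sat(p) with some successor in Z. Z1 = {m0, m1, m3, m5, m6}; fixed.
Sat(E[p U b]) = {m0, m1, m3, m5, m6}
m0 ∈ Sat(E[p U b]) = {m0, m1, m3, m5, m6}, so the formula holds at m0.

Yes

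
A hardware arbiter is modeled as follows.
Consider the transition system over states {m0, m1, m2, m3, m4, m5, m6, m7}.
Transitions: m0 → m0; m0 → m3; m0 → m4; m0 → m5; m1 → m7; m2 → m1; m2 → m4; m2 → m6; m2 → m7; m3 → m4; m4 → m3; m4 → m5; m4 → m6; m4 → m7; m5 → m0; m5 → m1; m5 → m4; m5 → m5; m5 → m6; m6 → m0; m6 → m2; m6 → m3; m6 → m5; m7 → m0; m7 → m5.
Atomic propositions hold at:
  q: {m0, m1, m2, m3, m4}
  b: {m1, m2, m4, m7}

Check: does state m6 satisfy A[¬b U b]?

Sat(¬b) = {m0, m3, m5, m6}
A[¬b U b]: least fixpoint, start Z0 = Sat(b) = {m1, m2, m4, m7}, add states in Sat(¬b) with every successor in Z. Z1 = {m1, m2, m3, m4, m7}; fixed.
Sat(A[¬b U b]) = {m1, m2, m3, m4, m7}
m6 ∉ Sat(A[¬b U b]) = {m1, m2, m3, m4, m7}, so the formula does not hold at m6.

No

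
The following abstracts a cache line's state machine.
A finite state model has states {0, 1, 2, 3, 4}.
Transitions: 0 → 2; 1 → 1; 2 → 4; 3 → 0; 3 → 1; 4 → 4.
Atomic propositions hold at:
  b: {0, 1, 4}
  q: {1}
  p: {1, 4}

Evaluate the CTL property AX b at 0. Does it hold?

No

Sat(AX b) = {s : every successor in {0, 1, 4}} = {1, 2, 3, 4}
0 ∉ Sat(AX b) = {1, 2, 3, 4}, so the formula does not hold at 0.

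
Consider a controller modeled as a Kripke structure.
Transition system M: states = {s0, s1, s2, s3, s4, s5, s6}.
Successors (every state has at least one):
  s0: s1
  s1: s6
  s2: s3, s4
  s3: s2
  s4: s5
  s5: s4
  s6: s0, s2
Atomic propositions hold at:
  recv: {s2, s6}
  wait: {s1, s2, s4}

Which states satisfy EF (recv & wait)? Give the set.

{s0, s1, s2, s3, s6}

Sat(recv & wait) = {s2}
EF (recv & wait): least fixpoint, start Z0 = {s2}, add states with some successor in Z. Z1 = {s2, s3, s6}; Z2 = {s1, s2, s3, s6}; Z3 = {s0, s1, s2, s3, s6}; fixed.
Sat(EF (recv & wait)) = {s0, s1, s2, s3, s6}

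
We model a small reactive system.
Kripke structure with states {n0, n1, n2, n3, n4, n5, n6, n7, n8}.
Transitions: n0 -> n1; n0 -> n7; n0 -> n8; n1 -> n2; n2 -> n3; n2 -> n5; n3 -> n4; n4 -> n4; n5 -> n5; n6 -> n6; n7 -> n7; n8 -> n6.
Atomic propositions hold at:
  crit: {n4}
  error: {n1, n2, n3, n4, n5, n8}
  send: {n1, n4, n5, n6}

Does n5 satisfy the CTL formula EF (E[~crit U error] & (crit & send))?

No

Sat(~crit) = {n0, n1, n2, n3, n5, n6, n7, n8}
E[~crit U error]: least fixpoint, start Z0 = Sat(error) = {n1, n2, n3, n4, n5, n8}, add states in Sat(~crit) with some successor in Z. Z1 = {n0, n1, n2, n3, n4, n5, n8}; fixed.
Sat(E[~crit U error]) = {n0, n1, n2, n3, n4, n5, n8}
Sat(crit & send) = {n4}
Sat(E[~crit U error] & (crit & send)) = {n4}
EF (E[~crit U error] & (crit & send)): least fixpoint, start Z0 = {n4}, add states with some successor in Z. Z1 = {n3, n4}; Z2 = {n2, n3, n4}; Z3 = {n1, n2, n3, n4}; Z4 = {n0, n1, n2, n3, n4}; fixed.
Sat(EF (E[~crit U error] & (crit & send))) = {n0, n1, n2, n3, n4}
n5 ∉ Sat(EF (E[~crit U error] & (crit & send))) = {n0, n1, n2, n3, n4}, so the formula does not hold at n5.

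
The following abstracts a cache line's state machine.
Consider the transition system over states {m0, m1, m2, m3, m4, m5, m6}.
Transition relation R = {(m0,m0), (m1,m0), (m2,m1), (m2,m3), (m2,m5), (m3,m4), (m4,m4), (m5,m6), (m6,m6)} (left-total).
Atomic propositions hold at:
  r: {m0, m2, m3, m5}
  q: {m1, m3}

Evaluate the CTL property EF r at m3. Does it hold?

EF r: least fixpoint, start Z0 = {m0, m2, m3, m5}, add states with some successor in Z. Z1 = {m0, m1, m2, m3, m5}; fixed.
Sat(EF r) = {m0, m1, m2, m3, m5}
m3 ∈ Sat(EF r) = {m0, m1, m2, m3, m5}, so the formula holds at m3.

Yes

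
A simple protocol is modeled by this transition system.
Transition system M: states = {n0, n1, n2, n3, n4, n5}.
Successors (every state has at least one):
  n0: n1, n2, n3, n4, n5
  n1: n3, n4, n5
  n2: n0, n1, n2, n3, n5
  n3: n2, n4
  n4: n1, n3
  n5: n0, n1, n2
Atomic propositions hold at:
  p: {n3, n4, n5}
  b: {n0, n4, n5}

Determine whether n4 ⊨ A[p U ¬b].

Sat(¬b) = {n1, n2, n3}
A[p U ¬b]: least fixpoint, start Z0 = Sat(¬b) = {n1, n2, n3}, add states in Sat(p) with every successor in Z. Z1 = {n1, n2, n3, n4}; fixed.
Sat(A[p U ¬b]) = {n1, n2, n3, n4}
n4 ∈ Sat(A[p U ¬b]) = {n1, n2, n3, n4}, so the formula holds at n4.

Yes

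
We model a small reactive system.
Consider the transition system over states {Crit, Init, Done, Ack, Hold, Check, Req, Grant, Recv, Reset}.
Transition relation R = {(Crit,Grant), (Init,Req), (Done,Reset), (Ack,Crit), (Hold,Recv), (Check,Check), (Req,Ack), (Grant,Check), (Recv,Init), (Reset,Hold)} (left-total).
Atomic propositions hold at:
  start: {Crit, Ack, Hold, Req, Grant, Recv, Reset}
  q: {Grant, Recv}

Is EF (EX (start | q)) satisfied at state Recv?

Yes

Sat(start | q) = {Crit, Ack, Hold, Req, Grant, Recv, Reset}
Sat(EX (start | q)) = {s : some successor in {Crit, Ack, Hold, Req, Grant, Recv, Reset}} = {Crit, Init, Done, Ack, Hold, Req, Reset}
EF (EX (start | q)): least fixpoint, start Z0 = {Crit, Init, Done, Ack, Hold, Req, Reset}, add states with some successor in Z. Z1 = {Crit, Init, Done, Ack, Hold, Req, Recv, Reset}; fixed.
Sat(EF (EX (start | q))) = {Crit, Init, Done, Ack, Hold, Req, Recv, Reset}
Recv ∈ Sat(EF (EX (start | q))) = {Crit, Init, Done, Ack, Hold, Req, Recv, Reset}, so the formula holds at Recv.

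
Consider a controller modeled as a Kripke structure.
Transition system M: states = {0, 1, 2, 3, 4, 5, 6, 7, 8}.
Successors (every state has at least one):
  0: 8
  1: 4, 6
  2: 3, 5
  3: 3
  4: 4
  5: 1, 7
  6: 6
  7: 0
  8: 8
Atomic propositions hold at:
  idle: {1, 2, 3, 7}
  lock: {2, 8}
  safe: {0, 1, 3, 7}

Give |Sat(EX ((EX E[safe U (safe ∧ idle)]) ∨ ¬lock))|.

7

Sat(safe ∧ idle) = {1, 3, 7}
E[safe U (safe ∧ idle)]: least fixpoint, start Z0 = Sat((safe ∧ idle)) = {1, 3, 7}, add states in Sat(safe) with some successor in Z. Already a fixed point.
Sat(E[safe U (safe ∧ idle)]) = {1, 3, 7}
Sat(EX E[safe U (safe ∧ idle)]) = {s : some successor in {1, 3, 7}} = {2, 3, 5}
Sat(¬lock) = {0, 1, 3, 4, 5, 6, 7}
Sat((EX E[safe U (safe ∧ idle)]) ∨ ¬lock) = {0, 1, 2, 3, 4, 5, 6, 7}
Sat(EX ((EX E[safe U (safe ∧ idle)]) ∨ ¬lock)) = {s : some successor in {0, 1, 2, 3, 4, 5, 6, 7}} = {1, 2, 3, 4, 5, 6, 7}
|Sat(EX ((EX E[safe U (safe ∧ idle)]) ∨ ¬lock))| = |{1, 2, 3, 4, 5, 6, 7}| = 7.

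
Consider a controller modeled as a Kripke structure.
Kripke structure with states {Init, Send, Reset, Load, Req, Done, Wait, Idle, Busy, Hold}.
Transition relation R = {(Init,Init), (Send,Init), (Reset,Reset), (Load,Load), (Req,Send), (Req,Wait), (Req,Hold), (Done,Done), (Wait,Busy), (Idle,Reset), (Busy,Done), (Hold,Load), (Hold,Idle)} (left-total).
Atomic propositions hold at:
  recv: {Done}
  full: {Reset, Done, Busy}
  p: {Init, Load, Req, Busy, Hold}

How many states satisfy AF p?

7

AF p: least fixpoint, start Z0 = {Init, Load, Req, Busy, Hold}, add states with every successor in Z. Z1 = {Init, Send, Load, Req, Wait, Busy, Hold}; fixed.
Sat(AF p) = {Init, Send, Load, Req, Wait, Busy, Hold}
|Sat(AF p)| = |{Init, Send, Load, Req, Wait, Busy, Hold}| = 7.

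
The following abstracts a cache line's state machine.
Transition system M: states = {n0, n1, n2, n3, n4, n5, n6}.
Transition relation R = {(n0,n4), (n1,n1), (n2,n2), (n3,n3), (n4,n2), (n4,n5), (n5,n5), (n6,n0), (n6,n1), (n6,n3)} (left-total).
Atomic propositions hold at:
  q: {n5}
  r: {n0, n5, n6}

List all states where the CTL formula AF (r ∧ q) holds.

Sat(r ∧ q) = {n5}
AF (r ∧ q): least fixpoint, start Z0 = {n5}, add states with every successor in Z. Already a fixed point.
Sat(AF (r ∧ q)) = {n5}

{n5}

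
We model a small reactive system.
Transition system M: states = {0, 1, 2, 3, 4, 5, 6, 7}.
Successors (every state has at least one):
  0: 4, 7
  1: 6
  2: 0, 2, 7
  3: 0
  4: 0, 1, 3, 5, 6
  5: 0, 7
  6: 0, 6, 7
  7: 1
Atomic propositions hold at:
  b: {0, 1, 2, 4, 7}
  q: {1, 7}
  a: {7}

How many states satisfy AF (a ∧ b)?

Sat(a ∧ b) = {7}
AF (a ∧ b): least fixpoint, start Z0 = {7}, add states with every successor in Z. Already a fixed point.
Sat(AF (a ∧ b)) = {7}
|Sat(AF (a ∧ b))| = |{7}| = 1.

1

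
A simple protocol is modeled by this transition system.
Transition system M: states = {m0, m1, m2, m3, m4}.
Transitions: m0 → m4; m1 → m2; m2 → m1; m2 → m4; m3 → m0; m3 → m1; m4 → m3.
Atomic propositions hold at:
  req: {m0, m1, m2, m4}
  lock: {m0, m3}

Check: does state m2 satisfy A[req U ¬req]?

Sat(¬req) = {m3}
A[req U ¬req]: least fixpoint, start Z0 = Sat(¬req) = {m3}, add states in Sat(req) with every successor in Z. Z1 = {m3, m4}; Z2 = {m0, m3, m4}; fixed.
Sat(A[req U ¬req]) = {m0, m3, m4}
m2 ∉ Sat(A[req U ¬req]) = {m0, m3, m4}, so the formula does not hold at m2.

No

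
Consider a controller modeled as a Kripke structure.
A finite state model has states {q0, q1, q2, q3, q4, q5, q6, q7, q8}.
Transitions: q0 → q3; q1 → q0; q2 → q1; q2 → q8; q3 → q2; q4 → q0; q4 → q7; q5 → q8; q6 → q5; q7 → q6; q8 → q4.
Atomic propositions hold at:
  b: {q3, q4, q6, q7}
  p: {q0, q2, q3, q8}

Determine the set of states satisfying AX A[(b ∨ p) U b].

Sat(b ∨ p) = {q0, q2, q3, q4, q6, q7, q8}
A[(b ∨ p) U b]: least fixpoint, start Z0 = Sat(b) = {q3, q4, q6, q7}, add states in Sat(b ∨ p) with every successor in Z. Z1 = {q0, q3, q4, q6, q7, q8}; fixed.
Sat(A[(b ∨ p) U b]) = {q0, q3, q4, q6, q7, q8}
Sat(AX A[(b ∨ p) U b]) = {s : every successor in {q0, q3, q4, q6, q7, q8}} = {q0, q1, q4, q5, q7, q8}

{q0, q1, q4, q5, q7, q8}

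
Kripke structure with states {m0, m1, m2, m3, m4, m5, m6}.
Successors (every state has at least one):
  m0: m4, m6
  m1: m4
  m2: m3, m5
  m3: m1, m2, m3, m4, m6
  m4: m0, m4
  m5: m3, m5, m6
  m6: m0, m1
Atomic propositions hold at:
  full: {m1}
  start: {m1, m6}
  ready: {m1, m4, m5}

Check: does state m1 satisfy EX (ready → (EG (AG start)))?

AG start: greatest fixpoint, start Z0 = {m1, m6}, keep only states in Sat with every successor in Z. Z1 = ∅; fixed.
Sat(AG start) = ∅
EG (AG start): greatest fixpoint, start Z0 = ∅, keep only states in Sat with some successor in Z. Already a fixed point.
Sat(EG (AG start)) = ∅
Sat(ready → (EG (AG start))) = {m0, m2, m3, m6}
Sat(EX (ready → (EG (AG start)))) = {s : some successor in {m0, m2, m3, m6}} = {m0, m2, m3, m4, m5, m6}
m1 ∉ Sat(EX (ready → (EG (AG start)))) = {m0, m2, m3, m4, m5, m6}, so the formula does not hold at m1.

No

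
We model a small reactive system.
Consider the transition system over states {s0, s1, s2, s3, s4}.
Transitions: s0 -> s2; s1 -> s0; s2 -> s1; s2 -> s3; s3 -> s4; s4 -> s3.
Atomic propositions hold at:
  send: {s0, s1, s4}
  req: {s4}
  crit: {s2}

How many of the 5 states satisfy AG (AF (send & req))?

Sat(send & req) = {s4}
AF (send & req): least fixpoint, start Z0 = {s4}, add states with every successor in Z. Z1 = {s3, s4}; fixed.
Sat(AF (send & req)) = {s3, s4}
AG (AF (send & req)): greatest fixpoint, start Z0 = {s3, s4}, keep only states in Sat with every successor in Z. Already a fixed point.
Sat(AG (AF (send & req))) = {s3, s4}
|Sat(AG (AF (send & req)))| = |{s3, s4}| = 2.

2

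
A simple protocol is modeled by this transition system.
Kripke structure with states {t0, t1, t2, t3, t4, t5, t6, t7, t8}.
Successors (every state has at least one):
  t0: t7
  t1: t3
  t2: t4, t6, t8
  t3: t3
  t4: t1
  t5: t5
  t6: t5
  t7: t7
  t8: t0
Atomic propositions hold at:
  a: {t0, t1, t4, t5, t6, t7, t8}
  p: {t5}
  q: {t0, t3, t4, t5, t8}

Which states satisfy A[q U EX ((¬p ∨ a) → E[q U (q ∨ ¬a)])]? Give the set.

Sat(¬p) = {t0, t1, t2, t3, t4, t6, t7, t8}
Sat(¬p ∨ a) = {t0, t1, t2, t3, t4, t5, t6, t7, t8}
Sat(¬a) = {t2, t3}
Sat(q ∨ ¬a) = {t0, t2, t3, t4, t5, t8}
E[q U (q ∨ ¬a)]: least fixpoint, start Z0 = Sat((q ∨ ¬a)) = {t0, t2, t3, t4, t5, t8}, add states in Sat(q) with some successor in Z. Already a fixed point.
Sat(E[q U (q ∨ ¬a)]) = {t0, t2, t3, t4, t5, t8}
Sat((¬p ∨ a) → E[q U (q ∨ ¬a)]) = {t0, t2, t3, t4, t5, t8}
Sat(EX ((¬p ∨ a) → E[q U (q ∨ ¬a)])) = {s : some successor in {t0, t2, t3, t4, t5, t8}} = {t1, t2, t3, t5, t6, t8}
A[q U EX ((¬p ∨ a) → E[q U (q ∨ ¬a)])]: least fixpoint, start Z0 = Sat(EX ((¬p ∨ a) → E[q U (q ∨ ¬a)])) = {t1, t2, t3, t5, t6, t8}, add states in Sat(q) with every successor in Z. Z1 = {t1, t2, t3, t4, t5, t6, t8}; fixed.
Sat(A[q U EX ((¬p ∨ a) → E[q U (q ∨ ¬a)])]) = {t1, t2, t3, t4, t5, t6, t8}

{t1, t2, t3, t4, t5, t6, t8}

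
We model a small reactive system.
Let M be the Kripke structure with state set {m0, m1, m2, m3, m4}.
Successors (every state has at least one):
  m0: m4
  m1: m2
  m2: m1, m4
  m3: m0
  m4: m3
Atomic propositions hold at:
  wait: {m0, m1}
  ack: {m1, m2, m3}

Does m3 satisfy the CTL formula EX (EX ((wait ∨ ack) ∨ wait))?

No

Sat(wait ∨ ack) = {m0, m1, m2, m3}
Sat((wait ∨ ack) ∨ wait) = {m0, m1, m2, m3}
Sat(EX ((wait ∨ ack) ∨ wait)) = {s : some successor in {m0, m1, m2, m3}} = {m1, m2, m3, m4}
Sat(EX (EX ((wait ∨ ack) ∨ wait))) = {s : some successor in {m1, m2, m3, m4}} = {m0, m1, m2, m4}
m3 ∉ Sat(EX (EX ((wait ∨ ack) ∨ wait))) = {m0, m1, m2, m4}, so the formula does not hold at m3.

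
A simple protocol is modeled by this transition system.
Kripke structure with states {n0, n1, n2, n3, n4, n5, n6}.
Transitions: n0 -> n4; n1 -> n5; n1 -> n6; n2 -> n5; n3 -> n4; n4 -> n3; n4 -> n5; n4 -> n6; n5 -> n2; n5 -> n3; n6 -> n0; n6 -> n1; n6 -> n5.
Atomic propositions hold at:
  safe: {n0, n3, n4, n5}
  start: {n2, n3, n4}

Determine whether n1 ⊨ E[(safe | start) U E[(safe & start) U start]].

No

Sat(safe | start) = {n0, n2, n3, n4, n5}
Sat(safe & start) = {n3, n4}
E[(safe & start) U start]: least fixpoint, start Z0 = Sat(start) = {n2, n3, n4}, add states in Sat(safe & start) with some successor in Z. Already a fixed point.
Sat(E[(safe & start) U start]) = {n2, n3, n4}
E[(safe | start) U E[(safe & start) U start]]: least fixpoint, start Z0 = Sat(E[(safe & start) U start]) = {n2, n3, n4}, add states in Sat(safe | start) with some successor in Z. Z1 = {n0, n2, n3, n4, n5}; fixed.
Sat(E[(safe | start) U E[(safe & start) U start]]) = {n0, n2, n3, n4, n5}
n1 ∉ Sat(E[(safe | start) U E[(safe & start) U start]]) = {n0, n2, n3, n4, n5}, so the formula does not hold at n1.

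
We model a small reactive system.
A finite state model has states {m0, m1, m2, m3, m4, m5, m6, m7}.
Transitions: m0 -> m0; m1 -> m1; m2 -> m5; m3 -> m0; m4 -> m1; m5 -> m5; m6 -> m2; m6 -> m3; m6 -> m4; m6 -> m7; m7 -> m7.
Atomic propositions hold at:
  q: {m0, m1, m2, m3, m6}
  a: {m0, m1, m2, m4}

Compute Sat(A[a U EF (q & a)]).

{m0, m1, m2, m3, m4, m6}

Sat(q & a) = {m0, m1, m2}
EF (q & a): least fixpoint, start Z0 = {m0, m1, m2}, add states with some successor in Z. Z1 = {m0, m1, m2, m3, m4, m6}; fixed.
Sat(EF (q & a)) = {m0, m1, m2, m3, m4, m6}
A[a U EF (q & a)]: least fixpoint, start Z0 = Sat(EF (q & a)) = {m0, m1, m2, m3, m4, m6}, add states in Sat(a) with every successor in Z. Already a fixed point.
Sat(A[a U EF (q & a)]) = {m0, m1, m2, m3, m4, m6}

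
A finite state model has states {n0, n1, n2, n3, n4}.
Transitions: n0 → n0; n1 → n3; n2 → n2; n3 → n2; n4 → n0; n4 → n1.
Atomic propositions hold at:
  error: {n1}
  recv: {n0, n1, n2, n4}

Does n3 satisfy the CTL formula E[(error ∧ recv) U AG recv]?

Sat(error ∧ recv) = {n1}
AG recv: greatest fixpoint, start Z0 = {n0, n1, n2, n4}, keep only states in Sat with every successor in Z. Z1 = {n0, n2, n4}; Z2 = {n0, n2}; fixed.
Sat(AG recv) = {n0, n2}
E[(error ∧ recv) U AG recv]: least fixpoint, start Z0 = Sat(AG recv) = {n0, n2}, add states in Sat(error ∧ recv) with some successor in Z. Already a fixed point.
Sat(E[(error ∧ recv) U AG recv]) = {n0, n2}
n3 ∉ Sat(E[(error ∧ recv) U AG recv]) = {n0, n2}, so the formula does not hold at n3.

No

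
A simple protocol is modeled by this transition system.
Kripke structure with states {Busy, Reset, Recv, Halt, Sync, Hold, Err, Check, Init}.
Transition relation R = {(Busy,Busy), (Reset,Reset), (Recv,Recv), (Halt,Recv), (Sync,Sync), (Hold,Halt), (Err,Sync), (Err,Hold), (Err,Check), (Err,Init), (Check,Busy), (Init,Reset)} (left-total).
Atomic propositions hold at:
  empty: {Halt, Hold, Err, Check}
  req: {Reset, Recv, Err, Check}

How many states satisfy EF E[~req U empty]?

4

Sat(~req) = {Busy, Halt, Sync, Hold, Init}
E[~req U empty]: least fixpoint, start Z0 = Sat(empty) = {Halt, Hold, Err, Check}, add states in Sat(~req) with some successor in Z. Already a fixed point.
Sat(E[~req U empty]) = {Halt, Hold, Err, Check}
EF E[~req U empty]: least fixpoint, start Z0 = {Halt, Hold, Err, Check}, add states with some successor in Z. Already a fixed point.
Sat(EF E[~req U empty]) = {Halt, Hold, Err, Check}
|Sat(EF E[~req U empty])| = |{Halt, Hold, Err, Check}| = 4.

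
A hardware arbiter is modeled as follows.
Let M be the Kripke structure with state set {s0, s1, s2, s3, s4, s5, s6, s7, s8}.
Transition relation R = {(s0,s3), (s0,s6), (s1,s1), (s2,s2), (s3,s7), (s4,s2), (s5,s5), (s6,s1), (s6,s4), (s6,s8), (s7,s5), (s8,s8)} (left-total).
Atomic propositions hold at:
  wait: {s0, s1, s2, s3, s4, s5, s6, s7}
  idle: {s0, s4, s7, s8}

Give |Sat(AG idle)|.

AG idle: greatest fixpoint, start Z0 = {s0, s4, s7, s8}, keep only states in Sat with every successor in Z. Z1 = {s8}; fixed.
Sat(AG idle) = {s8}
|Sat(AG idle)| = |{s8}| = 1.

1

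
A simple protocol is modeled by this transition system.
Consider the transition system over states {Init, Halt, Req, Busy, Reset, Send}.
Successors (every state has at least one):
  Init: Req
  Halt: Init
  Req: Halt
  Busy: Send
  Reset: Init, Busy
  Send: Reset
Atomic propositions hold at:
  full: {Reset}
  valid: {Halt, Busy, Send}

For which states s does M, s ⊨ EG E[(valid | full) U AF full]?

Sat(valid | full) = {Halt, Busy, Reset, Send}
AF full: least fixpoint, start Z0 = {Reset}, add states with every successor in Z. Z1 = {Reset, Send}; Z2 = {Busy, Reset, Send}; fixed.
Sat(AF full) = {Busy, Reset, Send}
E[(valid | full) U AF full]: least fixpoint, start Z0 = Sat(AF full) = {Busy, Reset, Send}, add states in Sat(valid | full) with some successor in Z. Already a fixed point.
Sat(E[(valid | full) U AF full]) = {Busy, Reset, Send}
EG E[(valid | full) U AF full]: greatest fixpoint, start Z0 = {Busy, Reset, Send}, keep only states in Sat with some successor in Z. Already a fixed point.
Sat(EG E[(valid | full) U AF full]) = {Busy, Reset, Send}

{Busy, Reset, Send}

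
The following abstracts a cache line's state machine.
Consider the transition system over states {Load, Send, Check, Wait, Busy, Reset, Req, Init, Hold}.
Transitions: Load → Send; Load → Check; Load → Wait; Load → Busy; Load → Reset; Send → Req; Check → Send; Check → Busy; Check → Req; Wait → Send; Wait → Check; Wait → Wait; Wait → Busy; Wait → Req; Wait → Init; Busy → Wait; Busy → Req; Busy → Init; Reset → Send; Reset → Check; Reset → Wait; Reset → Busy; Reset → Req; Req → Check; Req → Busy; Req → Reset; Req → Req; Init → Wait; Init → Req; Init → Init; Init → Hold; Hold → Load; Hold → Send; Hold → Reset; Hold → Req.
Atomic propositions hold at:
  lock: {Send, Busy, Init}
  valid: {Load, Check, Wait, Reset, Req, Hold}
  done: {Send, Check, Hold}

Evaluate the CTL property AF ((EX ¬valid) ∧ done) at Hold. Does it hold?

Yes

Sat(¬valid) = {Send, Busy, Init}
Sat(EX ¬valid) = {s : some successor in {Send, Busy, Init}} = {Load, Check, Wait, Busy, Reset, Req, Init, Hold}
Sat((EX ¬valid) ∧ done) = {Check, Hold}
AF ((EX ¬valid) ∧ done): least fixpoint, start Z0 = {Check, Hold}, add states with every successor in Z. Already a fixed point.
Sat(AF ((EX ¬valid) ∧ done)) = {Check, Hold}
Hold ∈ Sat(AF ((EX ¬valid) ∧ done)) = {Check, Hold}, so the formula holds at Hold.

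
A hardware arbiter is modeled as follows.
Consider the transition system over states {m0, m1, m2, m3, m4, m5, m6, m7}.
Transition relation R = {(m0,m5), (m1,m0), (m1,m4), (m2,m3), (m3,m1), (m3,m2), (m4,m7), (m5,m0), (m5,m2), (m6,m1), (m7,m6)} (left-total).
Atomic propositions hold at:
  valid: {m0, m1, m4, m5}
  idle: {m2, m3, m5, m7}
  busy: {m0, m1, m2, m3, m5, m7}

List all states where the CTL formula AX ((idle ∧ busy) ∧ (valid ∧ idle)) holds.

{m0}

Sat(idle ∧ busy) = {m2, m3, m5, m7}
Sat(valid ∧ idle) = {m5}
Sat((idle ∧ busy) ∧ (valid ∧ idle)) = {m5}
Sat(AX ((idle ∧ busy) ∧ (valid ∧ idle))) = {s : every successor in {m5}} = {m0}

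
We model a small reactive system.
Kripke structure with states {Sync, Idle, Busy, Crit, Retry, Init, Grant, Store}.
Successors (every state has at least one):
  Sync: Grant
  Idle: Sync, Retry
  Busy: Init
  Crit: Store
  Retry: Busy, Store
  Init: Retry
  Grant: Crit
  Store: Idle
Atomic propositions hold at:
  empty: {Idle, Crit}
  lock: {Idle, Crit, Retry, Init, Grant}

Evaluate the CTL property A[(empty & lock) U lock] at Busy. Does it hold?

No

Sat(empty & lock) = {Idle, Crit}
A[(empty & lock) U lock]: least fixpoint, start Z0 = Sat(lock) = {Idle, Crit, Retry, Init, Grant}, add states in Sat(empty & lock) with every successor in Z. Already a fixed point.
Sat(A[(empty & lock) U lock]) = {Idle, Crit, Retry, Init, Grant}
Busy ∉ Sat(A[(empty & lock) U lock]) = {Idle, Crit, Retry, Init, Grant}, so the formula does not hold at Busy.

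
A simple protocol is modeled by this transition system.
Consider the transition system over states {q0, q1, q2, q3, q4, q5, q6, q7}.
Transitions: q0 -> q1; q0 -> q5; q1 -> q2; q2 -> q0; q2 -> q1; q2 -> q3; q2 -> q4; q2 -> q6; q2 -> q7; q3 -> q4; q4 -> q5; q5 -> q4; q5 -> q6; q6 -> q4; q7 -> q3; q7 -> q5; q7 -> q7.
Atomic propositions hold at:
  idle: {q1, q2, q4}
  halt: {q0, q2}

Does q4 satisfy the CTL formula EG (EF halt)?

EF halt: least fixpoint, start Z0 = {q0, q2}, add states with some successor in Z. Z1 = {q0, q1, q2}; fixed.
Sat(EF halt) = {q0, q1, q2}
EG (EF halt): greatest fixpoint, start Z0 = {q0, q1, q2}, keep only states in Sat with some successor in Z. Already a fixed point.
Sat(EG (EF halt)) = {q0, q1, q2}
q4 ∉ Sat(EG (EF halt)) = {q0, q1, q2}, so the formula does not hold at q4.

No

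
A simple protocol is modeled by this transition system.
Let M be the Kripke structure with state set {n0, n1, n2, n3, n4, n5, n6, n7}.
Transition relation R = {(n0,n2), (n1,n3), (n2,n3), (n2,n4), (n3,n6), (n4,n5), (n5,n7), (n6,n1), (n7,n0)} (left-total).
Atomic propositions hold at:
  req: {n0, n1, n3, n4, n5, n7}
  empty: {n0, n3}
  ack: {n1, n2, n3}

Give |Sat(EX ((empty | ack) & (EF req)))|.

5

Sat(empty | ack) = {n0, n1, n2, n3}
EF req: least fixpoint, start Z0 = {n0, n1, n3, n4, n5, n7}, add states with some successor in Z. Z1 = {n0, n1, n2, n3, n4, n5, n6, n7}; fixed.
Sat(EF req) = {n0, n1, n2, n3, n4, n5, n6, n7}
Sat((empty | ack) & (EF req)) = {n0, n1, n2, n3}
Sat(EX ((empty | ack) & (EF req))) = {s : some successor in {n0, n1, n2, n3}} = {n0, n1, n2, n6, n7}
|Sat(EX ((empty | ack) & (EF req)))| = |{n0, n1, n2, n6, n7}| = 5.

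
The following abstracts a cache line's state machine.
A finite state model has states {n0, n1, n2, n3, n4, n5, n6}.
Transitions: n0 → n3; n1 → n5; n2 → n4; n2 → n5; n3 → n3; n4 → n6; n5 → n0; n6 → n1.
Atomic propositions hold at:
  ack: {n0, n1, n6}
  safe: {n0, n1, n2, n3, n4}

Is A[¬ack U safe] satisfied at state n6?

No

Sat(¬ack) = {n2, n3, n4, n5}
A[¬ack U safe]: least fixpoint, start Z0 = Sat(safe) = {n0, n1, n2, n3, n4}, add states in Sat(¬ack) with every successor in Z. Z1 = {n0, n1, n2, n3, n4, n5}; fixed.
Sat(A[¬ack U safe]) = {n0, n1, n2, n3, n4, n5}
n6 ∉ Sat(A[¬ack U safe]) = {n0, n1, n2, n3, n4, n5}, so the formula does not hold at n6.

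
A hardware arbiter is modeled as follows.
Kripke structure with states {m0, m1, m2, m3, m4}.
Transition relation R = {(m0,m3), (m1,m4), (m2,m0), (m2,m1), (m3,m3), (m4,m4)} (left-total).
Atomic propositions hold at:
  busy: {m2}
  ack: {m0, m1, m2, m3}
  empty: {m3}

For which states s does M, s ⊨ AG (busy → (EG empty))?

EG empty: greatest fixpoint, start Z0 = {m3}, keep only states in Sat with some successor in Z. Already a fixed point.
Sat(EG empty) = {m3}
Sat(busy → (EG empty)) = {m0, m1, m3, m4}
AG (busy → (EG empty)): greatest fixpoint, start Z0 = {m0, m1, m3, m4}, keep only states in Sat with every successor in Z. Already a fixed point.
Sat(AG (busy → (EG empty))) = {m0, m1, m3, m4}

{m0, m1, m3, m4}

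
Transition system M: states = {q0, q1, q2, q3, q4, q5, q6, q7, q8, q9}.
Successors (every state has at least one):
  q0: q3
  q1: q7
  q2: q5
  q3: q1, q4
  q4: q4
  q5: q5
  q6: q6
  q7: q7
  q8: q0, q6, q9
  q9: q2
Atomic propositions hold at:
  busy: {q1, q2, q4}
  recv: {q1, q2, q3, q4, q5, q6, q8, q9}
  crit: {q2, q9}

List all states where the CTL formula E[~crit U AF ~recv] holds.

{q0, q1, q3, q7, q8}

Sat(~crit) = {q0, q1, q3, q4, q5, q6, q7, q8}
Sat(~recv) = {q0, q7}
AF ~recv: least fixpoint, start Z0 = {q0, q7}, add states with every successor in Z. Z1 = {q0, q1, q7}; fixed.
Sat(AF ~recv) = {q0, q1, q7}
E[~crit U AF ~recv]: least fixpoint, start Z0 = Sat(AF ~recv) = {q0, q1, q7}, add states in Sat(~crit) with some successor in Z. Z1 = {q0, q1, q3, q7, q8}; fixed.
Sat(E[~crit U AF ~recv]) = {q0, q1, q3, q7, q8}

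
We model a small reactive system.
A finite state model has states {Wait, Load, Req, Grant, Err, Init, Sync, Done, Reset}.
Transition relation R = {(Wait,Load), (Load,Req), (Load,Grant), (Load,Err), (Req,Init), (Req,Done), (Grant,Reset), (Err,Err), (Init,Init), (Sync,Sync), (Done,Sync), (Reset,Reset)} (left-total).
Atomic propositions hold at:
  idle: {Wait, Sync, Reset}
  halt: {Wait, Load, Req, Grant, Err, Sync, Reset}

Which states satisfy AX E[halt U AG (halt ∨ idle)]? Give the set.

Sat(halt ∨ idle) = {Wait, Load, Req, Grant, Err, Sync, Reset}
AG (halt ∨ idle): greatest fixpoint, start Z0 = {Wait, Load, Req, Grant, Err, Sync, Reset}, keep only states in Sat with every successor in Z. Z1 = {Wait, Load, Grant, Err, Sync, Reset}; Z2 = {Wait, Grant, Err, Sync, Reset}; Z3 = {Grant, Err, Sync, Reset}; fixed.
Sat(AG (halt ∨ idle)) = {Grant, Err, Sync, Reset}
E[halt U AG (halt ∨ idle)]: least fixpoint, start Z0 = Sat(AG (halt ∨ idle)) = {Grant, Err, Sync, Reset}, add states in Sat(halt) with some successor in Z. Z1 = {Load, Grant, Err, Sync, Reset}; Z2 = {Wait, Load, Grant, Err, Sync, Reset}; fixed.
Sat(E[halt U AG (halt ∨ idle)]) = {Wait, Load, Grant, Err, Sync, Reset}
Sat(AX E[halt U AG (halt ∨ idle)]) = {s : every successor in {Wait, Load, Grant, Err, Sync, Reset}} = {Wait, Grant, Err, Sync, Done, Reset}

{Wait, Grant, Err, Sync, Done, Reset}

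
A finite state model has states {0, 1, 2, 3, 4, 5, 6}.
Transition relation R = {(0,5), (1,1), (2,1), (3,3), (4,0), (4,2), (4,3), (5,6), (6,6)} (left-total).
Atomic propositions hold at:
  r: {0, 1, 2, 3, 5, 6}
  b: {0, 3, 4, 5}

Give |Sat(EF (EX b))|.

3

Sat(EX b) = {s : some successor in {0, 3, 4, 5}} = {0, 3, 4}
EF (EX b): least fixpoint, start Z0 = {0, 3, 4}, add states with some successor in Z. Already a fixed point.
Sat(EF (EX b)) = {0, 3, 4}
|Sat(EF (EX b))| = |{0, 3, 4}| = 3.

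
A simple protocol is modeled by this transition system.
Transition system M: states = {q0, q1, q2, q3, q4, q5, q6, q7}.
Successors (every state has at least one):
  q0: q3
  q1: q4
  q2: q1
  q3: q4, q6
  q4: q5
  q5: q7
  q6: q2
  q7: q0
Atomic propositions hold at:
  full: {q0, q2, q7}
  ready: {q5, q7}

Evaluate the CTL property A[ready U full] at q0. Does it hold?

Yes

A[ready U full]: least fixpoint, start Z0 = Sat(full) = {q0, q2, q7}, add states in Sat(ready) with every successor in Z. Z1 = {q0, q2, q5, q7}; fixed.
Sat(A[ready U full]) = {q0, q2, q5, q7}
q0 ∈ Sat(A[ready U full]) = {q0, q2, q5, q7}, so the formula holds at q0.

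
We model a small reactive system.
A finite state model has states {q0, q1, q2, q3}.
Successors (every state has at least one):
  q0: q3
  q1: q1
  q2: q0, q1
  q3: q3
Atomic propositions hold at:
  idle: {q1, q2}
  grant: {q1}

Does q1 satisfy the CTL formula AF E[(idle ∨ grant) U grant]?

Yes

Sat(idle ∨ grant) = {q1, q2}
E[(idle ∨ grant) U grant]: least fixpoint, start Z0 = Sat(grant) = {q1}, add states in Sat(idle ∨ grant) with some successor in Z. Z1 = {q1, q2}; fixed.
Sat(E[(idle ∨ grant) U grant]) = {q1, q2}
AF E[(idle ∨ grant) U grant]: least fixpoint, start Z0 = {q1, q2}, add states with every successor in Z. Already a fixed point.
Sat(AF E[(idle ∨ grant) U grant]) = {q1, q2}
q1 ∈ Sat(AF E[(idle ∨ grant) U grant]) = {q1, q2}, so the formula holds at q1.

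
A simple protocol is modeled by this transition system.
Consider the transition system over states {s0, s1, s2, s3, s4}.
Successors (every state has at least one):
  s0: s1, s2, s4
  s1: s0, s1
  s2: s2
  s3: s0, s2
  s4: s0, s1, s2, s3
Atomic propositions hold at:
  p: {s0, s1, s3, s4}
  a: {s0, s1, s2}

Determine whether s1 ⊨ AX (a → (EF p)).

EF p: least fixpoint, start Z0 = {s0, s1, s3, s4}, add states with some successor in Z. Already a fixed point.
Sat(EF p) = {s0, s1, s3, s4}
Sat(a → (EF p)) = {s0, s1, s3, s4}
Sat(AX (a → (EF p))) = {s : every successor in {s0, s1, s3, s4}} = {s1}
s1 ∈ Sat(AX (a → (EF p))) = {s1}, so the formula holds at s1.

Yes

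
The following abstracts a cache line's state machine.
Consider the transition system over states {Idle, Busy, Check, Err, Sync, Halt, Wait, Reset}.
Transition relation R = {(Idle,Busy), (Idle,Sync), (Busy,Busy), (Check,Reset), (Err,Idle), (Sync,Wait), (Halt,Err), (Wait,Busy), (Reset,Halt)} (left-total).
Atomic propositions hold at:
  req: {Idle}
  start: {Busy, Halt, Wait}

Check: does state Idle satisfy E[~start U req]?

Sat(~start) = {Idle, Check, Err, Sync, Reset}
E[~start U req]: least fixpoint, start Z0 = Sat(req) = {Idle}, add states in Sat(~start) with some successor in Z. Z1 = {Idle, Err}; fixed.
Sat(E[~start U req]) = {Idle, Err}
Idle ∈ Sat(E[~start U req]) = {Idle, Err}, so the formula holds at Idle.

Yes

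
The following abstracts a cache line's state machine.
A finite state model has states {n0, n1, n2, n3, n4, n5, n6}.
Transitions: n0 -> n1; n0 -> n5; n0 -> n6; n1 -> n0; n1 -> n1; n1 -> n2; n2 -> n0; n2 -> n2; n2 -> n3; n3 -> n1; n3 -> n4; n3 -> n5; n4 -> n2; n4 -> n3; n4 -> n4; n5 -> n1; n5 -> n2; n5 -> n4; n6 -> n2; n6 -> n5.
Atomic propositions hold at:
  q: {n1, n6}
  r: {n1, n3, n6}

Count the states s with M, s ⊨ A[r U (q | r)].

3

Sat(q | r) = {n1, n3, n6}
A[r U (q | r)]: least fixpoint, start Z0 = Sat((q | r)) = {n1, n3, n6}, add states in Sat(r) with every successor in Z. Already a fixed point.
Sat(A[r U (q | r)]) = {n1, n3, n6}
|Sat(A[r U (q | r)])| = |{n1, n3, n6}| = 3.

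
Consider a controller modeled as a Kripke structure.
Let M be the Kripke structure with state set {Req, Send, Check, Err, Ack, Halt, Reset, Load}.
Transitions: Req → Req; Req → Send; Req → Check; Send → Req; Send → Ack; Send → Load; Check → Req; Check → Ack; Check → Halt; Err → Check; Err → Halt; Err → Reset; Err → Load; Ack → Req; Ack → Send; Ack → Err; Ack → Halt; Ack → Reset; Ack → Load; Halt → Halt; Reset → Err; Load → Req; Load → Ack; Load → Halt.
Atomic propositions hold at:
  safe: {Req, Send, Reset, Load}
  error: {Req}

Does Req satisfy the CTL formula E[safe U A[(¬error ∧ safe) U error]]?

Yes

Sat(¬error) = {Send, Check, Err, Ack, Halt, Reset, Load}
Sat(¬error ∧ safe) = {Send, Reset, Load}
A[(¬error ∧ safe) U error]: least fixpoint, start Z0 = Sat(error) = {Req}, add states in Sat(¬error ∧ safe) with every successor in Z. Already a fixed point.
Sat(A[(¬error ∧ safe) U error]) = {Req}
E[safe U A[(¬error ∧ safe) U error]]: least fixpoint, start Z0 = Sat(A[(¬error ∧ safe) U error]) = {Req}, add states in Sat(safe) with some successor in Z. Z1 = {Req, Send, Load}; fixed.
Sat(E[safe U A[(¬error ∧ safe) U error]]) = {Req, Send, Load}
Req ∈ Sat(E[safe U A[(¬error ∧ safe) U error]]) = {Req, Send, Load}, so the formula holds at Req.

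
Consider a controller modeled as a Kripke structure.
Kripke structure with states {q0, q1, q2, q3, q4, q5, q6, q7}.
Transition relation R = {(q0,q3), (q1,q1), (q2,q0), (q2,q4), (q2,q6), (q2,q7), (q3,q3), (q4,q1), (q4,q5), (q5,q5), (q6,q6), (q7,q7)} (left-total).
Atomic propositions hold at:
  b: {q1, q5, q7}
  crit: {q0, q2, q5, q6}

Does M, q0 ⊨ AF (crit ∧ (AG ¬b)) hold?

Sat(¬b) = {q0, q2, q3, q4, q6}
AG ¬b: greatest fixpoint, start Z0 = {q0, q2, q3, q4, q6}, keep only states in Sat with every successor in Z. Z1 = {q0, q3, q6}; fixed.
Sat(AG ¬b) = {q0, q3, q6}
Sat(crit ∧ (AG ¬b)) = {q0, q6}
AF (crit ∧ (AG ¬b)): least fixpoint, start Z0 = {q0, q6}, add states with every successor in Z. Already a fixed point.
Sat(AF (crit ∧ (AG ¬b))) = {q0, q6}
q0 ∈ Sat(AF (crit ∧ (AG ¬b))) = {q0, q6}, so the formula holds at q0.

Yes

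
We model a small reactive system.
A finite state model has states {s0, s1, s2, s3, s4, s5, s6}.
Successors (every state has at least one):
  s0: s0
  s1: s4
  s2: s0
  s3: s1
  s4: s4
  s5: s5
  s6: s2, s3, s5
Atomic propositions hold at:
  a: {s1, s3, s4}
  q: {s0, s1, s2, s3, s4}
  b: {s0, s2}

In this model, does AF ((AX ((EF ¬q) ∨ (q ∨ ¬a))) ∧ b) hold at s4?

Sat(¬q) = {s5, s6}
EF ¬q: least fixpoint, start Z0 = {s5, s6}, add states with some successor in Z. Already a fixed point.
Sat(EF ¬q) = {s5, s6}
Sat(¬a) = {s0, s2, s5, s6}
Sat(q ∨ ¬a) = {s0, s1, s2, s3, s4, s5, s6}
Sat((EF ¬q) ∨ (q ∨ ¬a)) = {s0, s1, s2, s3, s4, s5, s6}
Sat(AX ((EF ¬q) ∨ (q ∨ ¬a))) = {s : every successor in {s0, s1, s2, s3, s4, s5, s6}} = {s0, s1, s2, s3, s4, s5, s6}
Sat((AX ((EF ¬q) ∨ (q ∨ ¬a))) ∧ b) = {s0, s2}
AF ((AX ((EF ¬q) ∨ (q ∨ ¬a))) ∧ b): least fixpoint, start Z0 = {s0, s2}, add states with every successor in Z. Already a fixed point.
Sat(AF ((AX ((EF ¬q) ∨ (q ∨ ¬a))) ∧ b)) = {s0, s2}
s4 ∉ Sat(AF ((AX ((EF ¬q) ∨ (q ∨ ¬a))) ∧ b)) = {s0, s2}, so the formula does not hold at s4.

No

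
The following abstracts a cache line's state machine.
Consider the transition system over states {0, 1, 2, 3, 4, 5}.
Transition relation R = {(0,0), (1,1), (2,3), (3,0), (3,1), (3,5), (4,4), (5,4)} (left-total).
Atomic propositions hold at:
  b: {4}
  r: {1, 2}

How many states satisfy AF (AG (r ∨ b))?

Sat(r ∨ b) = {1, 2, 4}
AG (r ∨ b): greatest fixpoint, start Z0 = {1, 2, 4}, keep only states in Sat with every successor in Z. Z1 = {1, 4}; fixed.
Sat(AG (r ∨ b)) = {1, 4}
AF (AG (r ∨ b)): least fixpoint, start Z0 = {1, 4}, add states with every successor in Z. Z1 = {1, 4, 5}; fixed.
Sat(AF (AG (r ∨ b))) = {1, 4, 5}
|Sat(AF (AG (r ∨ b)))| = |{1, 4, 5}| = 3.

3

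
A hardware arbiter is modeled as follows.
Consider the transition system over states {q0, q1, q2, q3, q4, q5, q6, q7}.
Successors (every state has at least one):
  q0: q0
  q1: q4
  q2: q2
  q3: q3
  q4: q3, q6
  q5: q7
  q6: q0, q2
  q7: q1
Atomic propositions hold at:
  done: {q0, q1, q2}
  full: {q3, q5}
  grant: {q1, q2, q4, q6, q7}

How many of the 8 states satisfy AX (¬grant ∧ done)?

1

Sat(¬grant) = {q0, q3, q5}
Sat(¬grant ∧ done) = {q0}
Sat(AX (¬grant ∧ done)) = {s : every successor in {q0}} = {q0}
|Sat(AX (¬grant ∧ done))| = |{q0}| = 1.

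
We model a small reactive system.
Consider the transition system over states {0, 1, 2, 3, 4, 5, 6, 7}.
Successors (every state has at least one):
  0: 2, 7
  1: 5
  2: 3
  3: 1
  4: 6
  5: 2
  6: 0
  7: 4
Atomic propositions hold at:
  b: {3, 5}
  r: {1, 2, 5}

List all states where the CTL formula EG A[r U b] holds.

{1, 2, 3, 5}

A[r U b]: least fixpoint, start Z0 = Sat(b) = {3, 5}, add states in Sat(r) with every successor in Z. Z1 = {1, 2, 3, 5}; fixed.
Sat(A[r U b]) = {1, 2, 3, 5}
EG A[r U b]: greatest fixpoint, start Z0 = {1, 2, 3, 5}, keep only states in Sat with some successor in Z. Already a fixed point.
Sat(EG A[r U b]) = {1, 2, 3, 5}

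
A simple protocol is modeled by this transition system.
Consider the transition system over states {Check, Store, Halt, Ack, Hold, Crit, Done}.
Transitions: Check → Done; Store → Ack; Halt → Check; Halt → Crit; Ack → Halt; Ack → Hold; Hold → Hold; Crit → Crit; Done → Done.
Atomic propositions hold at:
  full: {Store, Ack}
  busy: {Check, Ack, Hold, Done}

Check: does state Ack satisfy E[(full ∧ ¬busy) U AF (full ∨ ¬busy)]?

Sat(¬busy) = {Store, Halt, Crit}
Sat(full ∧ ¬busy) = {Store}
Sat(full ∨ ¬busy) = {Store, Halt, Ack, Crit}
AF (full ∨ ¬busy): least fixpoint, start Z0 = {Store, Halt, Ack, Crit}, add states with every successor in Z. Already a fixed point.
Sat(AF (full ∨ ¬busy)) = {Store, Halt, Ack, Crit}
E[(full ∧ ¬busy) U AF (full ∨ ¬busy)]: least fixpoint, start Z0 = Sat(AF (full ∨ ¬busy)) = {Store, Halt, Ack, Crit}, add states in Sat(full ∧ ¬busy) with some successor in Z. Already a fixed point.
Sat(E[(full ∧ ¬busy) U AF (full ∨ ¬busy)]) = {Store, Halt, Ack, Crit}
Ack ∈ Sat(E[(full ∧ ¬busy) U AF (full ∨ ¬busy)]) = {Store, Halt, Ack, Crit}, so the formula holds at Ack.

Yes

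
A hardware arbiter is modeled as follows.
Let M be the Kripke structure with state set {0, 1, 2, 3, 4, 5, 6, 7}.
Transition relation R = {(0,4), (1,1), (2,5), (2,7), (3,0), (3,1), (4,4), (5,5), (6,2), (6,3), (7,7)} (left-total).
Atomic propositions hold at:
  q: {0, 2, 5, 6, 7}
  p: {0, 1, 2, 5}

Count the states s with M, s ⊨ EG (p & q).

2

Sat(p & q) = {0, 2, 5}
EG (p & q): greatest fixpoint, start Z0 = {0, 2, 5}, keep only states in Sat with some successor in Z. Z1 = {2, 5}; fixed.
Sat(EG (p & q)) = {2, 5}
|Sat(EG (p & q))| = |{2, 5}| = 2.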